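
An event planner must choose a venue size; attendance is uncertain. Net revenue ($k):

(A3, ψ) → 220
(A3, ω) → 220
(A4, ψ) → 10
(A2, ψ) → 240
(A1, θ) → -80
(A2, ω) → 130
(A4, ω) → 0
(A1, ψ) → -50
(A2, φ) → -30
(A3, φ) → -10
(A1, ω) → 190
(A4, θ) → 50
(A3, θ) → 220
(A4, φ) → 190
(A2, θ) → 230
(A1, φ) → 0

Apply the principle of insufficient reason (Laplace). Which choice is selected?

A3

Row averages: A1=15, A2=142.5, A3=162.5, A4=62.5
Highest average = 162.5 → A3.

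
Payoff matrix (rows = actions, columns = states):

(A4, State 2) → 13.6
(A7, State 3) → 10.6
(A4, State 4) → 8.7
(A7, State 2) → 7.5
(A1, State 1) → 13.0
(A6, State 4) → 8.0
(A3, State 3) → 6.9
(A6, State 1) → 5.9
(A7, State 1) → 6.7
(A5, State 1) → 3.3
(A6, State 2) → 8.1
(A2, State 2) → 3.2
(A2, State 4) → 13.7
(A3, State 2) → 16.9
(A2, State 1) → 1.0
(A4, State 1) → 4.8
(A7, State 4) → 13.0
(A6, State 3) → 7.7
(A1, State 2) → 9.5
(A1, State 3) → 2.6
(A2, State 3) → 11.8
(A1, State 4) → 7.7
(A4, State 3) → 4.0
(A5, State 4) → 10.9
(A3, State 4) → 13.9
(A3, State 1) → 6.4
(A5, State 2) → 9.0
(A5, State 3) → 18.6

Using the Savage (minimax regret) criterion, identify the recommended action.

Column bests: State 1=13.0, State 2=16.9, State 3=18.6, State 4=13.9.
A1 regrets: 0.0, 7.4, 16.0, 6.2 → max 16.0
A2 regrets: 12.0, 13.7, 6.8, 0.2 → max 13.7
A3 regrets: 6.6, 0.0, 11.7, 0.0 → max 11.7
A4 regrets: 8.2, 3.3, 14.6, 5.2 → max 14.6
A5 regrets: 9.7, 7.9, 0.0, 3.0 → max 9.7
A6 regrets: 7.1, 8.8, 10.9, 5.9 → max 10.9
A7 regrets: 6.3, 9.4, 8.0, 0.9 → max 9.4
Smallest max regret = 9.4 → A7.

A7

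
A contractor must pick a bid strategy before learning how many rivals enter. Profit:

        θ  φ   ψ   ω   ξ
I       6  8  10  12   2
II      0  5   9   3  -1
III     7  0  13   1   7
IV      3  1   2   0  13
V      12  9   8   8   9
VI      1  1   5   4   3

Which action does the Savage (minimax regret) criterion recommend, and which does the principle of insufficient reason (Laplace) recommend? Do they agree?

minimax regret → V; laplace → V (agree)

Column bests: θ=12, φ=9, ψ=13, ω=12, ξ=13.
I regrets: 6, 1, 3, 0, 11 → max 11
II regrets: 12, 4, 4, 9, 14 → max 14
III regrets: 5, 9, 0, 11, 6 → max 11
IV regrets: 9, 8, 11, 12, 0 → max 12
V regrets: 0, 0, 5, 4, 4 → max 5
VI regrets: 11, 8, 8, 8, 10 → max 11
Smallest max regret = 5 → V.
Row averages: I=7.6, II=3.2, III=5.6, IV=3.8, V=9.2, VI=2.8
Highest average = 9.2 → V.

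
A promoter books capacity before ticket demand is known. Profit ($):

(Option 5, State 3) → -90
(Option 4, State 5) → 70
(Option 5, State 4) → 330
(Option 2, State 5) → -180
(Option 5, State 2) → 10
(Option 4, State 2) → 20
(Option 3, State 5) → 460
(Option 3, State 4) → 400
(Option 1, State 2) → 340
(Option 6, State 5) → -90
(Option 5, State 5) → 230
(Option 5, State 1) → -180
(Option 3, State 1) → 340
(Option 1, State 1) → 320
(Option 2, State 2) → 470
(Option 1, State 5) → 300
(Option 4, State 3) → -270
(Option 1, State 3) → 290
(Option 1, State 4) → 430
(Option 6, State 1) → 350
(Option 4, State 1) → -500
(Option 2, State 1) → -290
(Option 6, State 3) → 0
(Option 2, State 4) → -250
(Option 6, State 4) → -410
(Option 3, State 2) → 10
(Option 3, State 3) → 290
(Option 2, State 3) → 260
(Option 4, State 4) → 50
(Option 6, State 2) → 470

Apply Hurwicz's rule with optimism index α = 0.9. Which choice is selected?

Option 1

Option 1: 0.9·430 + 0.1·290 = 416
Option 2: 0.9·470 + 0.1·(-290) = 394
Option 3: 0.9·460 + 0.1·10 = 415
Option 4: 0.9·70 + 0.1·(-500) = 13
Option 5: 0.9·330 + 0.1·(-180) = 279
Option 6: 0.9·470 + 0.1·(-410) = 382
Highest Hurwicz score = 416 → Option 1.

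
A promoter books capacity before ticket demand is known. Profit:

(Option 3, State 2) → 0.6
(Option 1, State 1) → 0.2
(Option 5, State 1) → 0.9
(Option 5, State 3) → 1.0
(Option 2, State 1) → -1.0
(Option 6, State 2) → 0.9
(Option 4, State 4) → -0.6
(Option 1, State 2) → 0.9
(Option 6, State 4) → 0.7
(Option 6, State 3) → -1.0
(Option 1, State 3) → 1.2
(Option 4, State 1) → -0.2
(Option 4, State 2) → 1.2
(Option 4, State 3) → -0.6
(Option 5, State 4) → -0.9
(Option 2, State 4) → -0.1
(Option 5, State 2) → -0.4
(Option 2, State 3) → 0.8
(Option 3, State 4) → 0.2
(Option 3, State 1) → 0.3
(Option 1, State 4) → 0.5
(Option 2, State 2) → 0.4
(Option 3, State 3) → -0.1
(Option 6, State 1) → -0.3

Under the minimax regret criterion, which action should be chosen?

Option 1

Column bests: State 1=0.9, State 2=1.2, State 3=1.2, State 4=0.7.
Option 1 regrets: 0.7, 0.3, 0.0, 0.2 → max 0.7
Option 2 regrets: 1.9, 0.8, 0.4, 0.8 → max 1.9
Option 3 regrets: 0.6, 0.6, 1.3, 0.5 → max 1.3
Option 4 regrets: 1.1, 0.0, 1.8, 1.3 → max 1.8
Option 5 regrets: 0.0, 1.6, 0.2, 1.6 → max 1.6
Option 6 regrets: 1.2, 0.3, 2.2, 0.0 → max 2.2
Smallest max regret = 0.7 → Option 1.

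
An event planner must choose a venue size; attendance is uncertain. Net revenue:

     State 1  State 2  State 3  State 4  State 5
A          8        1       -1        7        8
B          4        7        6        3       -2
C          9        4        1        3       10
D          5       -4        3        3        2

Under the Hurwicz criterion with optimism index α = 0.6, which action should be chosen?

A: 0.6·8 + 0.4·(-1) = 4.4
B: 0.6·7 + 0.4·(-2) = 3.4
C: 0.6·10 + 0.4·1 = 6.4
D: 0.6·5 + 0.4·(-4) = 1.4
Highest Hurwicz score = 6.4 → C.

C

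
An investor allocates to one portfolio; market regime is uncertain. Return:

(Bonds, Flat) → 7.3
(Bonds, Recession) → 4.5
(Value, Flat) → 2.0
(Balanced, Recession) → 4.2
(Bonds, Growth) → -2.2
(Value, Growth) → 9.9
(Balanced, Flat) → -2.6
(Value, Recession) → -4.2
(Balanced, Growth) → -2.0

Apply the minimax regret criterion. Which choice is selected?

Column bests: Recession=4.5, Flat=7.3, Growth=9.9.
Balanced regrets: 0.3, 9.9, 11.9 → max 11.9
Bonds regrets: 0.0, 0.0, 12.1 → max 12.1
Value regrets: 8.7, 5.3, 0.0 → max 8.7
Smallest max regret = 8.7 → Value.

Value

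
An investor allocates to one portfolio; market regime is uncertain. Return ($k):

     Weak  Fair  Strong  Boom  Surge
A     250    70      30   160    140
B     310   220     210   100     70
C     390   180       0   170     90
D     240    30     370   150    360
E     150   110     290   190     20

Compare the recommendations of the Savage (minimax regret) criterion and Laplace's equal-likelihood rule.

minimax regret → D; laplace → D (agree)

Column bests: Weak=390, Fair=220, Strong=370, Boom=190, Surge=360.
A regrets: 140, 150, 340, 30, 220 → max 340
B regrets: 80, 0, 160, 90, 290 → max 290
C regrets: 0, 40, 370, 20, 270 → max 370
D regrets: 150, 190, 0, 40, 0 → max 190
E regrets: 240, 110, 80, 0, 340 → max 340
Smallest max regret = 190 → D.
Row averages: A=130, B=182, C=166, D=230, E=152
Highest average = 230 → D.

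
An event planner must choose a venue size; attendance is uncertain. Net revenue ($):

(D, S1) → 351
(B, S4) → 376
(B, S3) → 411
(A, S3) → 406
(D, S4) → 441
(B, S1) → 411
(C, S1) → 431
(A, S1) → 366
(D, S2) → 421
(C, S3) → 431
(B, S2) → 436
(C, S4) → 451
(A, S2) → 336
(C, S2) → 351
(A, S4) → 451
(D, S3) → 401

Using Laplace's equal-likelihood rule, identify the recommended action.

C

Row averages: A=389.75, B=408.5, C=416, D=403.5
Highest average = 416 → C.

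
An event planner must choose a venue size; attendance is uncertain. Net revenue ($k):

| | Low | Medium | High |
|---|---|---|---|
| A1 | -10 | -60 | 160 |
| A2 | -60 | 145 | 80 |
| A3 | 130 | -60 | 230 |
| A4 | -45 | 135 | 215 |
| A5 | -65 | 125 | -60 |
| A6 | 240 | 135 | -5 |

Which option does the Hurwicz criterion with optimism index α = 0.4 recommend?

A6

A1: 0.4·160 + 0.6·(-60) = 28
A2: 0.4·145 + 0.6·(-60) = 22
A3: 0.4·230 + 0.6·(-60) = 56
A4: 0.4·215 + 0.6·(-45) = 59
A5: 0.4·125 + 0.6·(-65) = 11
A6: 0.4·240 + 0.6·(-5) = 93
Highest Hurwicz score = 93 → A6.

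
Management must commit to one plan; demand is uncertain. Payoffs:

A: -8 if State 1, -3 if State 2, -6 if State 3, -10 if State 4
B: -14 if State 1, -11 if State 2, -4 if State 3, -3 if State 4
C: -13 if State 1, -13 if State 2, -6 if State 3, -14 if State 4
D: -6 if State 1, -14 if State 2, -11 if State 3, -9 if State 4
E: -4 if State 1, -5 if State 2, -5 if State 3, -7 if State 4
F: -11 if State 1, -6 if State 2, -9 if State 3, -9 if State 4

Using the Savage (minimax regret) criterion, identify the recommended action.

Column bests: State 1=-4, State 2=-3, State 3=-4, State 4=-3.
A regrets: 4, 0, 2, 7 → max 7
B regrets: 10, 8, 0, 0 → max 10
C regrets: 9, 10, 2, 11 → max 11
D regrets: 2, 11, 7, 6 → max 11
E regrets: 0, 2, 1, 4 → max 4
F regrets: 7, 3, 5, 6 → max 7
Smallest max regret = 4 → E.

E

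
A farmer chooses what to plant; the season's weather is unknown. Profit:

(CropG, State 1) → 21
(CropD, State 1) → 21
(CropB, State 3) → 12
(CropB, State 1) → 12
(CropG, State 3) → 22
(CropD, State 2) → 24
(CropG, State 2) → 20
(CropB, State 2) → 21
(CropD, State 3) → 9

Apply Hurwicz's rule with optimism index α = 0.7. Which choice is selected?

CropG

CropD: 0.7·24 + 0.3·9 = 19.5
CropG: 0.7·22 + 0.3·20 = 21.4
CropB: 0.7·21 + 0.3·12 = 18.3
Highest Hurwicz score = 21.4 → CropG.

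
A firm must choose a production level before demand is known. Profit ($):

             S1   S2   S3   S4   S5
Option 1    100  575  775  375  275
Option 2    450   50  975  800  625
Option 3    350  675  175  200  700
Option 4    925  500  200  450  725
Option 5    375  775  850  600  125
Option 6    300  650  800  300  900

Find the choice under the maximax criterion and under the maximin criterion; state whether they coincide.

maximax → Option 2; maximin → Option 6 (disagree)

Row maxima: Option 1=775, Option 2=975, Option 3=700, Option 4=925, Option 5=850, Option 6=900
Best best-case = 975 → Option 2.
Row minima: Option 1=100, Option 2=50, Option 3=175, Option 4=200, Option 5=125, Option 6=300
Best worst-case = 300 → Option 6.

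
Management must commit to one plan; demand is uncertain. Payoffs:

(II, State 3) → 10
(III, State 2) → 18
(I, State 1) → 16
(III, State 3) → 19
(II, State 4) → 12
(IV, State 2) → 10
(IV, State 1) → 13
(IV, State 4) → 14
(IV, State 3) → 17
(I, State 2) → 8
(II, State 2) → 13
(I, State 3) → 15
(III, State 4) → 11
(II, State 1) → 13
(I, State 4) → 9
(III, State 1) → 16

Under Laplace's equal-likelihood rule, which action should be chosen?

Row averages: I=12, II=12, III=16, IV=13.5
Highest average = 16 → III.

III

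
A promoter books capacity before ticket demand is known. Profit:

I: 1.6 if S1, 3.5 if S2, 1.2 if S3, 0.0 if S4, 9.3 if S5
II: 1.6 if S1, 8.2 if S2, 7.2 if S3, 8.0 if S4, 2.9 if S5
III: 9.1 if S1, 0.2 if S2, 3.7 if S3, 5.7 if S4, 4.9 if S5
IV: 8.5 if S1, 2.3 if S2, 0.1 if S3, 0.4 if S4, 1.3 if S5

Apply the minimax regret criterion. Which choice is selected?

II

Column bests: S1=9.1, S2=8.2, S3=7.2, S4=8.0, S5=9.3.
I regrets: 7.5, 4.7, 6.0, 8.0, 0.0 → max 8.0
II regrets: 7.5, 0.0, 0.0, 0.0, 6.4 → max 7.5
III regrets: 0.0, 8.0, 3.5, 2.3, 4.4 → max 8.0
IV regrets: 0.6, 5.9, 7.1, 7.6, 8.0 → max 8.0
Smallest max regret = 7.5 → II.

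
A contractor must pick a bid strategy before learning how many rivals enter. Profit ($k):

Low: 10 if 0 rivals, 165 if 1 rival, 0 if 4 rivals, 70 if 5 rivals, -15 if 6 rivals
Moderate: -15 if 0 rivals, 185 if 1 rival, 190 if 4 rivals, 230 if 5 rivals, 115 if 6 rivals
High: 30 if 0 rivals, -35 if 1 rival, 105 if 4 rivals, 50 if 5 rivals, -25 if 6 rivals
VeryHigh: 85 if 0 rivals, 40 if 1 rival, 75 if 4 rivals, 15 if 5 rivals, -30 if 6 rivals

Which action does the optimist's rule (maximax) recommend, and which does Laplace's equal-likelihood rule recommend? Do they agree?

maximax → Moderate; laplace → Moderate (agree)

Row maxima: Low=165, Moderate=230, High=105, VeryHigh=85
Best best-case = 230 → Moderate.
Row averages: Low=46, Moderate=141, High=25, VeryHigh=37
Highest average = 141 → Moderate.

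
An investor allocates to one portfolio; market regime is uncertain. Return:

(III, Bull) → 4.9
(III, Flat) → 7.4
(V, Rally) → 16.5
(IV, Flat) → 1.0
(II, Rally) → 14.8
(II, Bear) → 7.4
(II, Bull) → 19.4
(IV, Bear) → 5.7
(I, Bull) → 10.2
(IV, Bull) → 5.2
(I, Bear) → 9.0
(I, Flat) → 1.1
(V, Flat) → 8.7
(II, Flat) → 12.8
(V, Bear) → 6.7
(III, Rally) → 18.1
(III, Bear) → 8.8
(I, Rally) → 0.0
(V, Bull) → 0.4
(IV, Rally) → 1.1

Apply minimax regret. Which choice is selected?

Column bests: Bear=9.0, Flat=12.8, Bull=19.4, Rally=18.1.
I regrets: 0.0, 11.7, 9.2, 18.1 → max 18.1
II regrets: 1.6, 0.0, 0.0, 3.3 → max 3.3
III regrets: 0.2, 5.4, 14.5, 0.0 → max 14.5
IV regrets: 3.3, 11.8, 14.2, 17.0 → max 17.0
V regrets: 2.3, 4.1, 19.0, 1.6 → max 19.0
Smallest max regret = 3.3 → II.

II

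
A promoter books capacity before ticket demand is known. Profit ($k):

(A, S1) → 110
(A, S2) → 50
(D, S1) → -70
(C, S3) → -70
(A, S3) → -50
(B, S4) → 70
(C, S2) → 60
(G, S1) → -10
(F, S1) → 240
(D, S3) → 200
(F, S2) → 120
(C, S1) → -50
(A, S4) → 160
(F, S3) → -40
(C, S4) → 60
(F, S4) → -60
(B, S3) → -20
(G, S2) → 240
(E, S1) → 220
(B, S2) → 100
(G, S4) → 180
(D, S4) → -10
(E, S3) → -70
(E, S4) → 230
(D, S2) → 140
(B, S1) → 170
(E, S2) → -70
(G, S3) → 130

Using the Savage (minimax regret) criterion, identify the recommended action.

B

Column bests: S1=240, S2=240, S3=200, S4=230.
A regrets: 130, 190, 250, 70 → max 250
B regrets: 70, 140, 220, 160 → max 220
C regrets: 290, 180, 270, 170 → max 290
D regrets: 310, 100, 0, 240 → max 310
E regrets: 20, 310, 270, 0 → max 310
F regrets: 0, 120, 240, 290 → max 290
G regrets: 250, 0, 70, 50 → max 250
Smallest max regret = 220 → B.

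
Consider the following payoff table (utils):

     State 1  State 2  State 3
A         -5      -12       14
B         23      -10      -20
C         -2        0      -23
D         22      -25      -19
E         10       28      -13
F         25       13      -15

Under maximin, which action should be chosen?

Row minima: A=-12, B=-20, C=-23, D=-25, E=-13, F=-15
Best worst-case = -12 → A.

A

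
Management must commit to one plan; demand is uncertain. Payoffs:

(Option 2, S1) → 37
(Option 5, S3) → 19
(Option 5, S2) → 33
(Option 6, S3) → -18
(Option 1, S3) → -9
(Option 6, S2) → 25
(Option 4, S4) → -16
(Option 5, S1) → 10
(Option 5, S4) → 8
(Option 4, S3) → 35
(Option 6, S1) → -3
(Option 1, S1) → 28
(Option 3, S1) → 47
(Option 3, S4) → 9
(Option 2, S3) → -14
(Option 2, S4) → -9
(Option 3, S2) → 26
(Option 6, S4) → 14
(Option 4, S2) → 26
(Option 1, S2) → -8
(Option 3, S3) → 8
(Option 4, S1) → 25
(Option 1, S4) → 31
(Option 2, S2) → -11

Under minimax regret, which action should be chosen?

Column bests: S1=47, S2=33, S3=35, S4=31.
Option 1 regrets: 19, 41, 44, 0 → max 44
Option 2 regrets: 10, 44, 49, 40 → max 49
Option 3 regrets: 0, 7, 27, 22 → max 27
Option 4 regrets: 22, 7, 0, 47 → max 47
Option 5 regrets: 37, 0, 16, 23 → max 37
Option 6 regrets: 50, 8, 53, 17 → max 53
Smallest max regret = 27 → Option 3.

Option 3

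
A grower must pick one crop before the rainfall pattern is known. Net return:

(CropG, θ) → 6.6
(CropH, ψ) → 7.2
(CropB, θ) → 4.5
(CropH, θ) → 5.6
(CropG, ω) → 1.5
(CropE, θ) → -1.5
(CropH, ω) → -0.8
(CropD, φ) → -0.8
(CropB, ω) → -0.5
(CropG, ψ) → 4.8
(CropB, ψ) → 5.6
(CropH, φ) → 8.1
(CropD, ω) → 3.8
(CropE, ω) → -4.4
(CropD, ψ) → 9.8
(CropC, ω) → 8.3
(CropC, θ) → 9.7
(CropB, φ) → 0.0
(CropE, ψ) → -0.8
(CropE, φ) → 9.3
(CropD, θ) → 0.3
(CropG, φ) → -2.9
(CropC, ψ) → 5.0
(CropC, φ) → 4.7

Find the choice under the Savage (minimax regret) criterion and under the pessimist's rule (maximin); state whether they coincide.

Column bests: θ=9.7, φ=9.3, ψ=9.8, ω=8.3.
CropG regrets: 3.1, 12.2, 5.0, 6.8 → max 12.2
CropE regrets: 11.2, 0.0, 10.6, 12.7 → max 12.7
CropD regrets: 9.4, 10.1, 0.0, 4.5 → max 10.1
CropH regrets: 4.1, 1.2, 2.6, 9.1 → max 9.1
CropC regrets: 0.0, 4.6, 4.8, 0.0 → max 4.8
CropB regrets: 5.2, 9.3, 4.2, 8.8 → max 9.3
Smallest max regret = 4.8 → CropC.
Row minima: CropG=-2.9, CropE=-4.4, CropD=-0.8, CropH=-0.8, CropC=4.7, CropB=-0.5
Best worst-case = 4.7 → CropC.

minimax regret → CropC; maximin → CropC (agree)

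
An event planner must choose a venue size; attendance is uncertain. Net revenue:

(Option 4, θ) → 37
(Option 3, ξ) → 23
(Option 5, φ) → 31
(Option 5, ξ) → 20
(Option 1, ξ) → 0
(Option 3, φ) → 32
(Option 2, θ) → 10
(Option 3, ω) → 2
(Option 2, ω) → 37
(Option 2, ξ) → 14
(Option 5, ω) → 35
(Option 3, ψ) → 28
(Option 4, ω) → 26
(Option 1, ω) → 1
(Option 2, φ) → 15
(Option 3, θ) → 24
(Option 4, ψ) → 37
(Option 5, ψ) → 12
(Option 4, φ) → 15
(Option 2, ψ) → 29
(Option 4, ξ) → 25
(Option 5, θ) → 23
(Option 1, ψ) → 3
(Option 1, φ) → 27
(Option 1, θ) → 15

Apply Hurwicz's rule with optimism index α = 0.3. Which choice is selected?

Option 4

Option 1: 0.3·27 + 0.7·0 = 8.1
Option 2: 0.3·37 + 0.7·10 = 18.1
Option 3: 0.3·32 + 0.7·2 = 11
Option 4: 0.3·37 + 0.7·15 = 21.6
Option 5: 0.3·35 + 0.7·12 = 18.9
Highest Hurwicz score = 21.6 → Option 4.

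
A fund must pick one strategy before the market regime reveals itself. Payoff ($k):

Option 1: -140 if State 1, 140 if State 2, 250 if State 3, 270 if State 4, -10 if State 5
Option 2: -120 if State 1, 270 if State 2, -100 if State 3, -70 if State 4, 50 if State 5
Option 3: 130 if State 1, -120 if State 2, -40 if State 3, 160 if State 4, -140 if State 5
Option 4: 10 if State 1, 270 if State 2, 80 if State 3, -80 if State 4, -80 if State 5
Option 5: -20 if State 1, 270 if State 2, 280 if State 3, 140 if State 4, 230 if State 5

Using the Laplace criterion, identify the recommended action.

Row averages: Option 1=102, Option 2=6, Option 3=-2, Option 4=40, Option 5=180
Highest average = 180 → Option 5.

Option 5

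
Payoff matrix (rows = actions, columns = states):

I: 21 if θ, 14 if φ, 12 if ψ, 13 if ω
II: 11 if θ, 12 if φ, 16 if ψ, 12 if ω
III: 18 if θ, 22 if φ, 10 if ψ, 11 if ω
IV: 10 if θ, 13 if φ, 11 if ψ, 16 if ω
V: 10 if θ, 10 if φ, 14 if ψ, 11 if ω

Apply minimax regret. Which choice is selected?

Column bests: θ=21, φ=22, ψ=16, ω=16.
I regrets: 0, 8, 4, 3 → max 8
II regrets: 10, 10, 0, 4 → max 10
III regrets: 3, 0, 6, 5 → max 6
IV regrets: 11, 9, 5, 0 → max 11
V regrets: 11, 12, 2, 5 → max 12
Smallest max regret = 6 → III.

III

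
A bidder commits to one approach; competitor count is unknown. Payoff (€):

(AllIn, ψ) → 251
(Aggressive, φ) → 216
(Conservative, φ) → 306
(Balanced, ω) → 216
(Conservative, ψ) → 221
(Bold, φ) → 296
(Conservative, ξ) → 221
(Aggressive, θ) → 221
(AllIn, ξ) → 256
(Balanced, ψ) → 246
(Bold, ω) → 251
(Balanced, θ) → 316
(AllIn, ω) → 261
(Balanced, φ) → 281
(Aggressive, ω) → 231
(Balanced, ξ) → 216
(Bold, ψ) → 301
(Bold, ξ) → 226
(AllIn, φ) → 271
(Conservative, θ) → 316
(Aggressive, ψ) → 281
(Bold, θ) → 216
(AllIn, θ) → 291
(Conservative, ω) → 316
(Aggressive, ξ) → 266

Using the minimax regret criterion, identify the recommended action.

Column bests: θ=316, φ=306, ψ=301, ω=316, ξ=266.
Conservative regrets: 0, 0, 80, 0, 45 → max 80
Balanced regrets: 0, 25, 55, 100, 50 → max 100
Aggressive regrets: 95, 90, 20, 85, 0 → max 95
Bold regrets: 100, 10, 0, 65, 40 → max 100
AllIn regrets: 25, 35, 50, 55, 10 → max 55
Smallest max regret = 55 → AllIn.

AllIn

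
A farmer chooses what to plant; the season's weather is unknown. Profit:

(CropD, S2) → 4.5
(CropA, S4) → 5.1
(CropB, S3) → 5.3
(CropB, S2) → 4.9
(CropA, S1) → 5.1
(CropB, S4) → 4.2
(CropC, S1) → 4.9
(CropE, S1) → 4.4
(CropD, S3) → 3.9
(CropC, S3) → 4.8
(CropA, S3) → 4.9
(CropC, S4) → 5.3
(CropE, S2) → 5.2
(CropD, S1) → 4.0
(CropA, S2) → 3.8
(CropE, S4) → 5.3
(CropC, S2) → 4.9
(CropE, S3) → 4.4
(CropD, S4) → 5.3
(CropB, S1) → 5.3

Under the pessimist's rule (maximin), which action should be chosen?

Row minima: CropA=3.8, CropB=4.2, CropE=4.4, CropC=4.8, CropD=3.9
Best worst-case = 4.8 → CropC.

CropC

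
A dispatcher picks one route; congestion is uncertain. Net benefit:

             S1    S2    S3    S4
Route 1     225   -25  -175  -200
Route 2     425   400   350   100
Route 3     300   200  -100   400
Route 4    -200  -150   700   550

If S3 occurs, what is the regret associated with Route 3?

800

Best payoff under S3 is 700.
Regret = 700 − (-100) = 800.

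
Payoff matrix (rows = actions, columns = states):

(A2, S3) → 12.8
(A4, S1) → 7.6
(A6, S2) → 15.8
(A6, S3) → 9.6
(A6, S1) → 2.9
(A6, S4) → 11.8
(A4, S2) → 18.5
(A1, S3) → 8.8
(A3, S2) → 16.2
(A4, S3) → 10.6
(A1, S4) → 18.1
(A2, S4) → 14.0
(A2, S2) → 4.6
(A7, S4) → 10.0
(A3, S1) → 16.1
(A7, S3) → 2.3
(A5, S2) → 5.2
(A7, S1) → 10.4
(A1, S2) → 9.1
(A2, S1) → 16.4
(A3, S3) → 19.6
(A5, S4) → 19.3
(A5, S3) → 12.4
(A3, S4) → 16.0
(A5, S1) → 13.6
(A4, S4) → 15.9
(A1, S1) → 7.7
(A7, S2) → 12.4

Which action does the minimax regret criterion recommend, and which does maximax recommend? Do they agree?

Column bests: S1=16.4, S2=18.5, S3=19.6, S4=19.3.
A1 regrets: 8.7, 9.4, 10.8, 1.2 → max 10.8
A2 regrets: 0.0, 13.9, 6.8, 5.3 → max 13.9
A3 regrets: 0.3, 2.3, 0.0, 3.3 → max 3.3
A4 regrets: 8.8, 0.0, 9.0, 3.4 → max 9.0
A5 regrets: 2.8, 13.3, 7.2, 0.0 → max 13.3
A6 regrets: 13.5, 2.7, 10.0, 7.5 → max 13.5
A7 regrets: 6.0, 6.1, 17.3, 9.3 → max 17.3
Smallest max regret = 3.3 → A3.
Row maxima: A1=18.1, A2=16.4, A3=19.6, A4=18.5, A5=19.3, A6=15.8, A7=12.4
Best best-case = 19.6 → A3.

minimax regret → A3; maximax → A3 (agree)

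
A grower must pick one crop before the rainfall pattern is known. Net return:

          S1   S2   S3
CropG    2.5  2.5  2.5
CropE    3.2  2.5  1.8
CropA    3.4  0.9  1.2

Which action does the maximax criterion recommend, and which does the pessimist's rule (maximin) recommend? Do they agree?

maximax → CropA; maximin → CropG (disagree)

Row maxima: CropG=2.5, CropE=3.2, CropA=3.4
Best best-case = 3.4 → CropA.
Row minima: CropG=2.5, CropE=1.8, CropA=0.9
Best worst-case = 2.5 → CropG.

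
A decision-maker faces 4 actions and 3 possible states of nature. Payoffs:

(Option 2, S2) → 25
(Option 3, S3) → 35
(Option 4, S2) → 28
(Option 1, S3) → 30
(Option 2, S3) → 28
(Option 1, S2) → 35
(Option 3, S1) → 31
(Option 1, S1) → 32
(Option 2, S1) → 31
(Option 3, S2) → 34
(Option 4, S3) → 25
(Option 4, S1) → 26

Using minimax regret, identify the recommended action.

Column bests: S1=32, S2=35, S3=35.
Option 1 regrets: 0, 0, 5 → max 5
Option 2 regrets: 1, 10, 7 → max 10
Option 3 regrets: 1, 1, 0 → max 1
Option 4 regrets: 6, 7, 10 → max 10
Smallest max regret = 1 → Option 3.

Option 3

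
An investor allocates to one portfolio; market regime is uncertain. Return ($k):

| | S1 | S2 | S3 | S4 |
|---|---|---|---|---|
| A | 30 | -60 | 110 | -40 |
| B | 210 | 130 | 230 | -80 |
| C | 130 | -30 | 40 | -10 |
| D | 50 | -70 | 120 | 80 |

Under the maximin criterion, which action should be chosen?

C

Row minima: A=-60, B=-80, C=-30, D=-70
Best worst-case = -30 → C.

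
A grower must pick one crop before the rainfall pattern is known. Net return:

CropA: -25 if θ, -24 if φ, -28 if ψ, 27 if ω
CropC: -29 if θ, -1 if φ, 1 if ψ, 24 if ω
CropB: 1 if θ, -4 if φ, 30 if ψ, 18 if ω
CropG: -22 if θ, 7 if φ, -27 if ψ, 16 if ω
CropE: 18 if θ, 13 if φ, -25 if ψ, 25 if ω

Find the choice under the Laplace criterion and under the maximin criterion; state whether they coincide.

laplace → CropB; maximin → CropB (agree)

Row averages: CropA=-12.5, CropC=-1.25, CropB=11.25, CropG=-6.5, CropE=7.75
Highest average = 11.25 → CropB.
Row minima: CropA=-28, CropC=-29, CropB=-4, CropG=-27, CropE=-25
Best worst-case = -4 → CropB.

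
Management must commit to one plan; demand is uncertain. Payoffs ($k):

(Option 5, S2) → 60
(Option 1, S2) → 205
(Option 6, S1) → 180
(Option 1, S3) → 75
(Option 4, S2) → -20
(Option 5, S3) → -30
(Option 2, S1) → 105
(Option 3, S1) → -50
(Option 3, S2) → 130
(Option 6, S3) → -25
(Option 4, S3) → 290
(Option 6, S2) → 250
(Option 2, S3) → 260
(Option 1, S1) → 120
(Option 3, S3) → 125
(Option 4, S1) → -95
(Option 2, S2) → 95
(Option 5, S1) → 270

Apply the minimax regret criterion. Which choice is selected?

Option 2

Column bests: S1=270, S2=250, S3=290.
Option 1 regrets: 150, 45, 215 → max 215
Option 2 regrets: 165, 155, 30 → max 165
Option 3 regrets: 320, 120, 165 → max 320
Option 4 regrets: 365, 270, 0 → max 365
Option 5 regrets: 0, 190, 320 → max 320
Option 6 regrets: 90, 0, 315 → max 315
Smallest max regret = 165 → Option 2.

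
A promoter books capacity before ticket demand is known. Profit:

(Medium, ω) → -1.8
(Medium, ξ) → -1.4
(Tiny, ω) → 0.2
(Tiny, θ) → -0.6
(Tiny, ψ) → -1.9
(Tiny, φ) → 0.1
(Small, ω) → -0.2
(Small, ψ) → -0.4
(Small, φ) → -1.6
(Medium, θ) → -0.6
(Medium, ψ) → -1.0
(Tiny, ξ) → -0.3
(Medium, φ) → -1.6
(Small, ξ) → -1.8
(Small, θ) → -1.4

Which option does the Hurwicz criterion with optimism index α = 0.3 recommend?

Tiny: 0.3·0.2 + 0.7·(-1.9) = -1.27
Small: 0.3·(-0.2) + 0.7·(-1.8) = -1.32
Medium: 0.3·(-0.6) + 0.7·(-1.8) = -1.44
Highest Hurwicz score = -1.27 → Tiny.

Tiny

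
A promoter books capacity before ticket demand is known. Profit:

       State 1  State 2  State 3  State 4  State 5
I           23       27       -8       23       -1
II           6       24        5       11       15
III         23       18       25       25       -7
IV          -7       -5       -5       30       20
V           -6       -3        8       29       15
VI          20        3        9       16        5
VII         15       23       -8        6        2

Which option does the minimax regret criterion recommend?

Column bests: State 1=23, State 2=27, State 3=25, State 4=30, State 5=20.
I regrets: 0, 0, 33, 7, 21 → max 33
II regrets: 17, 3, 20, 19, 5 → max 20
III regrets: 0, 9, 0, 5, 27 → max 27
IV regrets: 30, 32, 30, 0, 0 → max 32
V regrets: 29, 30, 17, 1, 5 → max 30
VI regrets: 3, 24, 16, 14, 15 → max 24
VII regrets: 8, 4, 33, 24, 18 → max 33
Smallest max regret = 20 → II.

II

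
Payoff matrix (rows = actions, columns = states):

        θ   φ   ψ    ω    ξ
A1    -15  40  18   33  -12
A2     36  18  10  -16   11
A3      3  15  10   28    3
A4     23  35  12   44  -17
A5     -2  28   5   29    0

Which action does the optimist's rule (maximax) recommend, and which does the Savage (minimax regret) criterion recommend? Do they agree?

maximax → A4; minimax regret → A4 (agree)

Row maxima: A1=40, A2=36, A3=28, A4=44, A5=29
Best best-case = 44 → A4.
Column bests: θ=36, φ=40, ψ=18, ω=44, ξ=11.
A1 regrets: 51, 0, 0, 11, 23 → max 51
A2 regrets: 0, 22, 8, 60, 0 → max 60
A3 regrets: 33, 25, 8, 16, 8 → max 33
A4 regrets: 13, 5, 6, 0, 28 → max 28
A5 regrets: 38, 12, 13, 15, 11 → max 38
Smallest max regret = 28 → A4.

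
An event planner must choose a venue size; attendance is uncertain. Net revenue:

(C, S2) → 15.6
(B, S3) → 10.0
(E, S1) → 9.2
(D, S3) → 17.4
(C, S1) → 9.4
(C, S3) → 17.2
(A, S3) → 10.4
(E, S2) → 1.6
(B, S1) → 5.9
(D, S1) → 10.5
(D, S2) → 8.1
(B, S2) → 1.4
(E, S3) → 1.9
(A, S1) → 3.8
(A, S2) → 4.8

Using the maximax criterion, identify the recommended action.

D

Row maxima: A=10.4, B=10.0, C=17.2, D=17.4, E=9.2
Best best-case = 17.4 → D.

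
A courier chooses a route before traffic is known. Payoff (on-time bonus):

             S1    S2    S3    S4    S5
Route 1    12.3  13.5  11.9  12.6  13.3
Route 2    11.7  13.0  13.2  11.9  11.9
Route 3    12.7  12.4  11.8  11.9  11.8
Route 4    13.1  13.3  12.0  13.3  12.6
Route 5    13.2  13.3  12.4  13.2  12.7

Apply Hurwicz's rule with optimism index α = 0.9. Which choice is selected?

Route 1

Route 1: 0.9·13.5 + 0.1·11.9 = 13.34
Route 2: 0.9·13.2 + 0.1·11.7 = 13.05
Route 3: 0.9·12.7 + 0.1·11.8 = 12.61
Route 4: 0.9·13.3 + 0.1·12.0 = 13.17
Route 5: 0.9·13.3 + 0.1·12.4 = 13.21
Highest Hurwicz score = 13.34 → Route 1.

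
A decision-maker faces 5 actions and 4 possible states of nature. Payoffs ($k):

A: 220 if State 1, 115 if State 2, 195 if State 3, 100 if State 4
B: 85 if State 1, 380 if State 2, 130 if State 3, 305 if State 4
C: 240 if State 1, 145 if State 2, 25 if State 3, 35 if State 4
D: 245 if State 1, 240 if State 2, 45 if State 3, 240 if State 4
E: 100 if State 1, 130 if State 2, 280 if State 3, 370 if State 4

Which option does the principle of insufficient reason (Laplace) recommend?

Row averages: A=157.5, B=225, C=111.25, D=192.5, E=220
Highest average = 225 → B.

B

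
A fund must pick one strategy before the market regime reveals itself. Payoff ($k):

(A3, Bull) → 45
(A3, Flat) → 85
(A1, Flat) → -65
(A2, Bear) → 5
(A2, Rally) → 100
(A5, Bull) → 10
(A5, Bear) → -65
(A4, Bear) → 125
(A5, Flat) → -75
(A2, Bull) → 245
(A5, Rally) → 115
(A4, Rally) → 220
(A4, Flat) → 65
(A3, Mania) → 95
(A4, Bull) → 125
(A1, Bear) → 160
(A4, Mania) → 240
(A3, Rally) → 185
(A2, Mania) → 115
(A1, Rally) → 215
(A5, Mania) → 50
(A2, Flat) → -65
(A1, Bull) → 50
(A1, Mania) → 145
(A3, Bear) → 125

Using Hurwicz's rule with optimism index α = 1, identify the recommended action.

A1: 1·215 + 0·(-65) = 215
A2: 1·245 + 0·(-65) = 245
A3: 1·185 + 0·45 = 185
A4: 1·240 + 0·65 = 240
A5: 1·115 + 0·(-75) = 115
Highest Hurwicz score = 245 → A2.

A2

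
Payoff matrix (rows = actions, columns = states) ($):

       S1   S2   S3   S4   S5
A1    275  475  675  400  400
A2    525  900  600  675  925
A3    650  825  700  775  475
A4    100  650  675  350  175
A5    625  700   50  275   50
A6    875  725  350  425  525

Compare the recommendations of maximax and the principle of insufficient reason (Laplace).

maximax → A2; laplace → A2 (agree)

Row maxima: A1=675, A2=925, A3=825, A4=675, A5=700, A6=875
Best best-case = 925 → A2.
Row averages: A1=445, A2=725, A3=685, A4=390, A5=340, A6=580
Highest average = 725 → A2.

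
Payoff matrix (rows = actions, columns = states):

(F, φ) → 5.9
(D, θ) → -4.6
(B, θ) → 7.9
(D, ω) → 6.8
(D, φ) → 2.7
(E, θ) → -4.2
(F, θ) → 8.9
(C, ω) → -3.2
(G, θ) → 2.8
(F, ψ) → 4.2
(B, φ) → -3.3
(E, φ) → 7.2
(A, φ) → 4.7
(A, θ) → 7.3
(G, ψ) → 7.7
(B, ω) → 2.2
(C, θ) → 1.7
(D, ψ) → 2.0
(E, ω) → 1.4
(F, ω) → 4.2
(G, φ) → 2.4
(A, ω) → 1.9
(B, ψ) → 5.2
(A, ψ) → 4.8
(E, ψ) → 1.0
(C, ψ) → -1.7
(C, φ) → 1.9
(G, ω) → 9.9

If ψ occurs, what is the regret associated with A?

Best payoff under ψ is 7.7.
Regret = 7.7 − 4.8 = 2.9.

2.9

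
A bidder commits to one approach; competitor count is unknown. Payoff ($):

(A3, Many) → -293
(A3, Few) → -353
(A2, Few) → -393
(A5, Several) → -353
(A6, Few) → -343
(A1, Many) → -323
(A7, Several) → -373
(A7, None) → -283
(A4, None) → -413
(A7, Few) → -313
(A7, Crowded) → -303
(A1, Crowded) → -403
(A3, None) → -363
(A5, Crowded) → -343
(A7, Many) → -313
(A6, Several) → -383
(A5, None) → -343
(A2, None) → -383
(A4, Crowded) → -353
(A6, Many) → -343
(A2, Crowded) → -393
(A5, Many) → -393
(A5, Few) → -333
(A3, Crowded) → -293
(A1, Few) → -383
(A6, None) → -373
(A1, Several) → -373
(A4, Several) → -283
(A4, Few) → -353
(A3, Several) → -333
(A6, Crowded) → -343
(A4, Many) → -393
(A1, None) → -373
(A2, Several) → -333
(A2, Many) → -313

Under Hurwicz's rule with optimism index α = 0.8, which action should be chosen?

A7

A1: 0.8·(-323) + 0.2·(-403) = -339
A2: 0.8·(-313) + 0.2·(-393) = -329
A3: 0.8·(-293) + 0.2·(-363) = -307
A4: 0.8·(-283) + 0.2·(-413) = -309
A5: 0.8·(-333) + 0.2·(-393) = -345
A6: 0.8·(-343) + 0.2·(-383) = -351
A7: 0.8·(-283) + 0.2·(-373) = -301
Highest Hurwicz score = -301 → A7.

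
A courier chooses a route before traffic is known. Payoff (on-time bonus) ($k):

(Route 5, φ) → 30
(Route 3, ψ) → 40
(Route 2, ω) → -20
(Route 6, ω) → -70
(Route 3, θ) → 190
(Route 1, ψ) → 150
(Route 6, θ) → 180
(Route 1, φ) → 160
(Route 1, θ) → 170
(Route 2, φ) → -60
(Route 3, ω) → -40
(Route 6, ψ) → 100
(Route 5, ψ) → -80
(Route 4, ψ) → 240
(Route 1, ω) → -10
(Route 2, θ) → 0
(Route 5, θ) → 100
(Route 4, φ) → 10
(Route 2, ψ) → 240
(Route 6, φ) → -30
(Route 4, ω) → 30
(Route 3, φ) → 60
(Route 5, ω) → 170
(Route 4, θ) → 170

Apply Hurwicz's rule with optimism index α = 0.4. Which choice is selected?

Route 1: 0.4·170 + 0.6·(-10) = 62
Route 2: 0.4·240 + 0.6·(-60) = 60
Route 3: 0.4·190 + 0.6·(-40) = 52
Route 4: 0.4·240 + 0.6·10 = 102
Route 5: 0.4·170 + 0.6·(-80) = 20
Route 6: 0.4·180 + 0.6·(-70) = 30
Highest Hurwicz score = 102 → Route 4.

Route 4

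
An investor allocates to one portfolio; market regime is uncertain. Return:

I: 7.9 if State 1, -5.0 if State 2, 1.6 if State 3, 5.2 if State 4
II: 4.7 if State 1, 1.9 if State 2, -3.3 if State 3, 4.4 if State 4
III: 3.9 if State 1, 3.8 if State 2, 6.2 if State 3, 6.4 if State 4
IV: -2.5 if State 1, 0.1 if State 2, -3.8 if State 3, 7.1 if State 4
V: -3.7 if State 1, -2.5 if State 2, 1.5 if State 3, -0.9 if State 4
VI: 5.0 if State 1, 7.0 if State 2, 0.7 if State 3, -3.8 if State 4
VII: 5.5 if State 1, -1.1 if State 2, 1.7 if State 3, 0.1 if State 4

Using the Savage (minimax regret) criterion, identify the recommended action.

III

Column bests: State 1=7.9, State 2=7.0, State 3=6.2, State 4=7.1.
I regrets: 0.0, 12.0, 4.6, 1.9 → max 12.0
II regrets: 3.2, 5.1, 9.5, 2.7 → max 9.5
III regrets: 4.0, 3.2, 0.0, 0.7 → max 4.0
IV regrets: 10.4, 6.9, 10.0, 0.0 → max 10.4
V regrets: 11.6, 9.5, 4.7, 8.0 → max 11.6
VI regrets: 2.9, 0.0, 5.5, 10.9 → max 10.9
VII regrets: 2.4, 8.1, 4.5, 7.0 → max 8.1
Smallest max regret = 4.0 → III.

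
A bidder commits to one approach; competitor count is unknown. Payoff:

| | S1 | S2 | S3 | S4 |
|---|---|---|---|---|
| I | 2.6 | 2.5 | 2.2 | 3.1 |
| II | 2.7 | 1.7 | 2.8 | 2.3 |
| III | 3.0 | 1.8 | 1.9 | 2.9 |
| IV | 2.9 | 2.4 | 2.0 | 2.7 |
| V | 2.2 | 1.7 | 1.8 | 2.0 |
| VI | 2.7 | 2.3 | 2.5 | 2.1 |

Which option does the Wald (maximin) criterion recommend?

I

Row minima: I=2.2, II=1.7, III=1.8, IV=2.0, V=1.7, VI=2.1
Best worst-case = 2.2 → I.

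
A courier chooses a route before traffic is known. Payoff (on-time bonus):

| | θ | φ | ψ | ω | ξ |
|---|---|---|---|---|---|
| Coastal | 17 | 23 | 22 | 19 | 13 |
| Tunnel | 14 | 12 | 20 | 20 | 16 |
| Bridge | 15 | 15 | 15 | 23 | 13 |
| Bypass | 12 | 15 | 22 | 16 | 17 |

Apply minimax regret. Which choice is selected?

Column bests: θ=17, φ=23, ψ=22, ω=23, ξ=17.
Coastal regrets: 0, 0, 0, 4, 4 → max 4
Tunnel regrets: 3, 11, 2, 3, 1 → max 11
Bridge regrets: 2, 8, 7, 0, 4 → max 8
Bypass regrets: 5, 8, 0, 7, 0 → max 8
Smallest max regret = 4 → Coastal.

Coastal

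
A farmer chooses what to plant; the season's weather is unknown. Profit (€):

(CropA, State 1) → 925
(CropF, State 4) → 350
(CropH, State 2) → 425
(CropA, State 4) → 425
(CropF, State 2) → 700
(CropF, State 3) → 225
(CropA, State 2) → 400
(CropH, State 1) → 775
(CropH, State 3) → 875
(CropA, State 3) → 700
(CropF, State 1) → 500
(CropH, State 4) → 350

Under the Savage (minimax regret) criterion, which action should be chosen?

Column bests: State 1=925, State 2=700, State 3=875, State 4=425.
CropA regrets: 0, 300, 175, 0 → max 300
CropF regrets: 425, 0, 650, 75 → max 650
CropH regrets: 150, 275, 0, 75 → max 275
Smallest max regret = 275 → CropH.

CropH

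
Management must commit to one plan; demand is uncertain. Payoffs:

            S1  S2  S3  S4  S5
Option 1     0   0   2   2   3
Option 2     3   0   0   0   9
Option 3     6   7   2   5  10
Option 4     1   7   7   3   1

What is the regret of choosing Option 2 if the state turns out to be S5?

1

Best payoff under S5 is 10.
Regret = 10 − 9 = 1.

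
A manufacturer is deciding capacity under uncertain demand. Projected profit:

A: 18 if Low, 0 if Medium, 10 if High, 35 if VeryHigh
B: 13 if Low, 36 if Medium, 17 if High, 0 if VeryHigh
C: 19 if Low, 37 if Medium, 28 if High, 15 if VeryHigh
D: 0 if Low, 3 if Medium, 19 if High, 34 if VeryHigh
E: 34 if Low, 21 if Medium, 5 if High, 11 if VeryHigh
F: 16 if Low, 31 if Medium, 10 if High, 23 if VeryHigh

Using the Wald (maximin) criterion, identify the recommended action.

C

Row minima: A=0, B=0, C=15, D=0, E=5, F=10
Best worst-case = 15 → C.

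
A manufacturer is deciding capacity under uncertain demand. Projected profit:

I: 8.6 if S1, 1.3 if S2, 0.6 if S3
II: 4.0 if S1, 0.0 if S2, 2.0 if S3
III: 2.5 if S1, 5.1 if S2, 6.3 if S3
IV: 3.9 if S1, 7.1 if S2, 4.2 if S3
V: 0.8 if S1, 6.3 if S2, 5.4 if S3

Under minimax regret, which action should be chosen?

IV

Column bests: S1=8.6, S2=7.1, S3=6.3.
I regrets: 0.0, 5.8, 5.7 → max 5.8
II regrets: 4.6, 7.1, 4.3 → max 7.1
III regrets: 6.1, 2.0, 0.0 → max 6.1
IV regrets: 4.7, 0.0, 2.1 → max 4.7
V regrets: 7.8, 0.8, 0.9 → max 7.8
Smallest max regret = 4.7 → IV.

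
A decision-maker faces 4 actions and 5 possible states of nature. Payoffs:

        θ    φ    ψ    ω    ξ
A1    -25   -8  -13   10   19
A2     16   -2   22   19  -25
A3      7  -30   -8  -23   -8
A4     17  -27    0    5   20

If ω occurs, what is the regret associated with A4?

14

Best payoff under ω is 19.
Regret = 19 − 5 = 14.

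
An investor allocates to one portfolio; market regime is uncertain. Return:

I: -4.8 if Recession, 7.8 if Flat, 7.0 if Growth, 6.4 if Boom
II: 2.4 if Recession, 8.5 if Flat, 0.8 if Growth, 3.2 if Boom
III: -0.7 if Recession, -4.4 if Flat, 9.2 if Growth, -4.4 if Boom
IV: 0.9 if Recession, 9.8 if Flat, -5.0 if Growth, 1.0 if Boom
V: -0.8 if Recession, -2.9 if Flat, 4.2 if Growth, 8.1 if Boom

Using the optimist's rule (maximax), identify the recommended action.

IV

Row maxima: I=7.8, II=8.5, III=9.2, IV=9.8, V=8.1
Best best-case = 9.8 → IV.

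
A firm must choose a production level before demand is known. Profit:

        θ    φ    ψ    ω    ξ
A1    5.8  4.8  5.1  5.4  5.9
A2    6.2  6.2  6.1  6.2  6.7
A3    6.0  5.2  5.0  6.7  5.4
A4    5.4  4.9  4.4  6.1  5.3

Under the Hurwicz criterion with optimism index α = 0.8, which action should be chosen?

A1: 0.8·5.9 + 0.2·4.8 = 5.68
A2: 0.8·6.7 + 0.2·6.1 = 6.58
A3: 0.8·6.7 + 0.2·5.0 = 6.36
A4: 0.8·6.1 + 0.2·4.4 = 5.76
Highest Hurwicz score = 6.58 → A2.

A2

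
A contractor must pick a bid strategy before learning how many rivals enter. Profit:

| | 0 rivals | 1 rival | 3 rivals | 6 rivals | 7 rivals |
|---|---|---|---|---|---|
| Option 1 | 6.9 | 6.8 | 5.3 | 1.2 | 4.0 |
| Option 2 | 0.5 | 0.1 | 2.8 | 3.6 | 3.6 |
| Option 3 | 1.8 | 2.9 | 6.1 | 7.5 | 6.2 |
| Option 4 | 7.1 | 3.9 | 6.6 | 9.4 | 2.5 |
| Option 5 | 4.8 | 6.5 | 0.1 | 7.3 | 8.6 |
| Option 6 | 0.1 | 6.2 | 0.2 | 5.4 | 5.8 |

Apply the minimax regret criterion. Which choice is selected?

Option 3

Column bests: 0 rivals=7.1, 1 rival=6.8, 3 rivals=6.6, 6 rivals=9.4, 7 rivals=8.6.
Option 1 regrets: 0.2, 0.0, 1.3, 8.2, 4.6 → max 8.2
Option 2 regrets: 6.6, 6.7, 3.8, 5.8, 5.0 → max 6.7
Option 3 regrets: 5.3, 3.9, 0.5, 1.9, 2.4 → max 5.3
Option 4 regrets: 0.0, 2.9, 0.0, 0.0, 6.1 → max 6.1
Option 5 regrets: 2.3, 0.3, 6.5, 2.1, 0.0 → max 6.5
Option 6 regrets: 7.0, 0.6, 6.4, 4.0, 2.8 → max 7.0
Smallest max regret = 5.3 → Option 3.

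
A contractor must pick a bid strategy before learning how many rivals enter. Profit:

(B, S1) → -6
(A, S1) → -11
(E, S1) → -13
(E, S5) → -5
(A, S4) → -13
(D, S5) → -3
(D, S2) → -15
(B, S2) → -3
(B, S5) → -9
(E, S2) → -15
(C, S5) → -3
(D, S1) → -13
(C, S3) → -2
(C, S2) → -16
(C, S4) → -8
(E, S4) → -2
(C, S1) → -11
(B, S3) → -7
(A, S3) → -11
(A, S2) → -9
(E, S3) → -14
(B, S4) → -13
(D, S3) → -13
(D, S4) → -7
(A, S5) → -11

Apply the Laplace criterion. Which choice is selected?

B

Row averages: A=-11, B=-7.6, C=-8, D=-10.2, E=-9.8
Highest average = -7.6 → B.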